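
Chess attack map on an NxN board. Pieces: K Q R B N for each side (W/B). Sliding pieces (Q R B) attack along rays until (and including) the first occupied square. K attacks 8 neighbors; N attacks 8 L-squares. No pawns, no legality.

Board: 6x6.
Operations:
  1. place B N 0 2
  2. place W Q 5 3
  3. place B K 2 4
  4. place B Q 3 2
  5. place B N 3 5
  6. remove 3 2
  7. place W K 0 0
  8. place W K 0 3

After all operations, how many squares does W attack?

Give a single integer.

Answer: 22

Derivation:
Op 1: place BN@(0,2)
Op 2: place WQ@(5,3)
Op 3: place BK@(2,4)
Op 4: place BQ@(3,2)
Op 5: place BN@(3,5)
Op 6: remove (3,2)
Op 7: place WK@(0,0)
Op 8: place WK@(0,3)
Per-piece attacks for W:
  WK@(0,0): attacks (0,1) (1,0) (1,1)
  WK@(0,3): attacks (0,4) (0,2) (1,3) (1,4) (1,2)
  WQ@(5,3): attacks (5,4) (5,5) (5,2) (5,1) (5,0) (4,3) (3,3) (2,3) (1,3) (0,3) (4,4) (3,5) (4,2) (3,1) (2,0) [ray(-1,0) blocked at (0,3); ray(-1,1) blocked at (3,5)]
Union (22 distinct): (0,1) (0,2) (0,3) (0,4) (1,0) (1,1) (1,2) (1,3) (1,4) (2,0) (2,3) (3,1) (3,3) (3,5) (4,2) (4,3) (4,4) (5,0) (5,1) (5,2) (5,4) (5,5)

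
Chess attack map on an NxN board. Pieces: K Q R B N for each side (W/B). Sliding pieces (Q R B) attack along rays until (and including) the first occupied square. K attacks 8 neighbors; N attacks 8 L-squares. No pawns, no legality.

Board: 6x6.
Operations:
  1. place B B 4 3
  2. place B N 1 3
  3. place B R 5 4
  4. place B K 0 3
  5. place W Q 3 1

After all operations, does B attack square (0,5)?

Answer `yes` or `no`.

Op 1: place BB@(4,3)
Op 2: place BN@(1,3)
Op 3: place BR@(5,4)
Op 4: place BK@(0,3)
Op 5: place WQ@(3,1)
Per-piece attacks for B:
  BK@(0,3): attacks (0,4) (0,2) (1,3) (1,4) (1,2)
  BN@(1,3): attacks (2,5) (3,4) (0,5) (2,1) (3,2) (0,1)
  BB@(4,3): attacks (5,4) (5,2) (3,4) (2,5) (3,2) (2,1) (1,0) [ray(1,1) blocked at (5,4)]
  BR@(5,4): attacks (5,5) (5,3) (5,2) (5,1) (5,0) (4,4) (3,4) (2,4) (1,4) (0,4)
B attacks (0,5): yes

Answer: yes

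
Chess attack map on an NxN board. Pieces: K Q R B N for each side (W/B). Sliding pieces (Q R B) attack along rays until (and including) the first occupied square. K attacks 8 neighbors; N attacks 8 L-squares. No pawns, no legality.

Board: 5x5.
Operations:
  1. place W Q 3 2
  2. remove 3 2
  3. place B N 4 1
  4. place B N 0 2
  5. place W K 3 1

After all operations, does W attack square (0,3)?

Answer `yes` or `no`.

Op 1: place WQ@(3,2)
Op 2: remove (3,2)
Op 3: place BN@(4,1)
Op 4: place BN@(0,2)
Op 5: place WK@(3,1)
Per-piece attacks for W:
  WK@(3,1): attacks (3,2) (3,0) (4,1) (2,1) (4,2) (4,0) (2,2) (2,0)
W attacks (0,3): no

Answer: no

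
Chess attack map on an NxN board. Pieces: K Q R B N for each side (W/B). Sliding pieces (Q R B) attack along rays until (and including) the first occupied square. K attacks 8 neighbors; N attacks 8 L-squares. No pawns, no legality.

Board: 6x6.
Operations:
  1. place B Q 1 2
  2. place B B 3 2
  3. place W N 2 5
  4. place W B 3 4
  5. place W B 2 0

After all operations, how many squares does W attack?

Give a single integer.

Answer: 15

Derivation:
Op 1: place BQ@(1,2)
Op 2: place BB@(3,2)
Op 3: place WN@(2,5)
Op 4: place WB@(3,4)
Op 5: place WB@(2,0)
Per-piece attacks for W:
  WB@(2,0): attacks (3,1) (4,2) (5,3) (1,1) (0,2)
  WN@(2,5): attacks (3,3) (4,4) (1,3) (0,4)
  WB@(3,4): attacks (4,5) (4,3) (5,2) (2,5) (2,3) (1,2) [ray(-1,1) blocked at (2,5); ray(-1,-1) blocked at (1,2)]
Union (15 distinct): (0,2) (0,4) (1,1) (1,2) (1,3) (2,3) (2,5) (3,1) (3,3) (4,2) (4,3) (4,4) (4,5) (5,2) (5,3)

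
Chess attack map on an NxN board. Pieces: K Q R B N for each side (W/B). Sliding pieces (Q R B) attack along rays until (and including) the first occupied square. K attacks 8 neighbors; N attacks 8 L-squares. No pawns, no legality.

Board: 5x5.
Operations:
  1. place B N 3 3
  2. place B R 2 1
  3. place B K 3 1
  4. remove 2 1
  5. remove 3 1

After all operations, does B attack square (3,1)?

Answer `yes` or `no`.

Answer: no

Derivation:
Op 1: place BN@(3,3)
Op 2: place BR@(2,1)
Op 3: place BK@(3,1)
Op 4: remove (2,1)
Op 5: remove (3,1)
Per-piece attacks for B:
  BN@(3,3): attacks (1,4) (4,1) (2,1) (1,2)
B attacks (3,1): no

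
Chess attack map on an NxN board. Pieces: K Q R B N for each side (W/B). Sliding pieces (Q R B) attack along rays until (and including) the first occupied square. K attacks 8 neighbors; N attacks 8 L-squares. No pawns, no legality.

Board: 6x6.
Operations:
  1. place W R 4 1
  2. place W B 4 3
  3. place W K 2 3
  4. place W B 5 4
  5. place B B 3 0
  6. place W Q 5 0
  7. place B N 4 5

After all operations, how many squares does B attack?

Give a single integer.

Op 1: place WR@(4,1)
Op 2: place WB@(4,3)
Op 3: place WK@(2,3)
Op 4: place WB@(5,4)
Op 5: place BB@(3,0)
Op 6: place WQ@(5,0)
Op 7: place BN@(4,5)
Per-piece attacks for B:
  BB@(3,0): attacks (4,1) (2,1) (1,2) (0,3) [ray(1,1) blocked at (4,1)]
  BN@(4,5): attacks (5,3) (3,3) (2,4)
Union (7 distinct): (0,3) (1,2) (2,1) (2,4) (3,3) (4,1) (5,3)

Answer: 7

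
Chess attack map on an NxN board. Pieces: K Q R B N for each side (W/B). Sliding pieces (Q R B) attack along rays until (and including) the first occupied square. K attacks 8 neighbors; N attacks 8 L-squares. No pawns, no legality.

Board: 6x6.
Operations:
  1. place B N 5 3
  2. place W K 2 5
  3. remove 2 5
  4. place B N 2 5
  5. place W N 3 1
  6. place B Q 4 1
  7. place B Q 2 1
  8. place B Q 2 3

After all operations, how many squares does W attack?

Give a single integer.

Answer: 6

Derivation:
Op 1: place BN@(5,3)
Op 2: place WK@(2,5)
Op 3: remove (2,5)
Op 4: place BN@(2,5)
Op 5: place WN@(3,1)
Op 6: place BQ@(4,1)
Op 7: place BQ@(2,1)
Op 8: place BQ@(2,3)
Per-piece attacks for W:
  WN@(3,1): attacks (4,3) (5,2) (2,3) (1,2) (5,0) (1,0)
Union (6 distinct): (1,0) (1,2) (2,3) (4,3) (5,0) (5,2)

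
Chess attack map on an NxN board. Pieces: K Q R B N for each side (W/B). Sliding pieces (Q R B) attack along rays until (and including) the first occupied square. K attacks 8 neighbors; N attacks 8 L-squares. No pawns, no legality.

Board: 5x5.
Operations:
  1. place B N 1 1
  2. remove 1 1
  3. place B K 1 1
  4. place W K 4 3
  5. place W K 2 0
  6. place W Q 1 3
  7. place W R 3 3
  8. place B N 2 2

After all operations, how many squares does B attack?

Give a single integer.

Answer: 14

Derivation:
Op 1: place BN@(1,1)
Op 2: remove (1,1)
Op 3: place BK@(1,1)
Op 4: place WK@(4,3)
Op 5: place WK@(2,0)
Op 6: place WQ@(1,3)
Op 7: place WR@(3,3)
Op 8: place BN@(2,2)
Per-piece attacks for B:
  BK@(1,1): attacks (1,2) (1,0) (2,1) (0,1) (2,2) (2,0) (0,2) (0,0)
  BN@(2,2): attacks (3,4) (4,3) (1,4) (0,3) (3,0) (4,1) (1,0) (0,1)
Union (14 distinct): (0,0) (0,1) (0,2) (0,3) (1,0) (1,2) (1,4) (2,0) (2,1) (2,2) (3,0) (3,4) (4,1) (4,3)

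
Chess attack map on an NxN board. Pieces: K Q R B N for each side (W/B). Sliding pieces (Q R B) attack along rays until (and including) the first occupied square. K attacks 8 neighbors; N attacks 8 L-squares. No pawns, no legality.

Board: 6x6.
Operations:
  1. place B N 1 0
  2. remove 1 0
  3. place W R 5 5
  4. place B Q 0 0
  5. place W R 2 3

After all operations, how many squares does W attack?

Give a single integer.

Op 1: place BN@(1,0)
Op 2: remove (1,0)
Op 3: place WR@(5,5)
Op 4: place BQ@(0,0)
Op 5: place WR@(2,3)
Per-piece attacks for W:
  WR@(2,3): attacks (2,4) (2,5) (2,2) (2,1) (2,0) (3,3) (4,3) (5,3) (1,3) (0,3)
  WR@(5,5): attacks (5,4) (5,3) (5,2) (5,1) (5,0) (4,5) (3,5) (2,5) (1,5) (0,5)
Union (18 distinct): (0,3) (0,5) (1,3) (1,5) (2,0) (2,1) (2,2) (2,4) (2,5) (3,3) (3,5) (4,3) (4,5) (5,0) (5,1) (5,2) (5,3) (5,4)

Answer: 18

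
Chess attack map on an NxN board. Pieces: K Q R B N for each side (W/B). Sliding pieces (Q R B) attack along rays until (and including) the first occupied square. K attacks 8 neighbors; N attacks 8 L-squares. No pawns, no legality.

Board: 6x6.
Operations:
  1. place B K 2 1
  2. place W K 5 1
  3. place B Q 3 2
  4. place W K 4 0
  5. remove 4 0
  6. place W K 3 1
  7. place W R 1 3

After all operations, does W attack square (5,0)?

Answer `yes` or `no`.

Answer: yes

Derivation:
Op 1: place BK@(2,1)
Op 2: place WK@(5,1)
Op 3: place BQ@(3,2)
Op 4: place WK@(4,0)
Op 5: remove (4,0)
Op 6: place WK@(3,1)
Op 7: place WR@(1,3)
Per-piece attacks for W:
  WR@(1,3): attacks (1,4) (1,5) (1,2) (1,1) (1,0) (2,3) (3,3) (4,3) (5,3) (0,3)
  WK@(3,1): attacks (3,2) (3,0) (4,1) (2,1) (4,2) (4,0) (2,2) (2,0)
  WK@(5,1): attacks (5,2) (5,0) (4,1) (4,2) (4,0)
W attacks (5,0): yes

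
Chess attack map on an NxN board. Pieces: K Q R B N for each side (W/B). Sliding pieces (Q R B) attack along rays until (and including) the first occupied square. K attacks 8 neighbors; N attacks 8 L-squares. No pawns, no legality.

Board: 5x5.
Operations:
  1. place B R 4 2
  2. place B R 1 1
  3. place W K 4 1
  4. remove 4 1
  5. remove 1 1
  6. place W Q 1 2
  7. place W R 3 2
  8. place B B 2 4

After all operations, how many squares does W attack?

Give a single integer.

Op 1: place BR@(4,2)
Op 2: place BR@(1,1)
Op 3: place WK@(4,1)
Op 4: remove (4,1)
Op 5: remove (1,1)
Op 6: place WQ@(1,2)
Op 7: place WR@(3,2)
Op 8: place BB@(2,4)
Per-piece attacks for W:
  WQ@(1,2): attacks (1,3) (1,4) (1,1) (1,0) (2,2) (3,2) (0,2) (2,3) (3,4) (2,1) (3,0) (0,3) (0,1) [ray(1,0) blocked at (3,2)]
  WR@(3,2): attacks (3,3) (3,4) (3,1) (3,0) (4,2) (2,2) (1,2) [ray(1,0) blocked at (4,2); ray(-1,0) blocked at (1,2)]
Union (17 distinct): (0,1) (0,2) (0,3) (1,0) (1,1) (1,2) (1,3) (1,4) (2,1) (2,2) (2,3) (3,0) (3,1) (3,2) (3,3) (3,4) (4,2)

Answer: 17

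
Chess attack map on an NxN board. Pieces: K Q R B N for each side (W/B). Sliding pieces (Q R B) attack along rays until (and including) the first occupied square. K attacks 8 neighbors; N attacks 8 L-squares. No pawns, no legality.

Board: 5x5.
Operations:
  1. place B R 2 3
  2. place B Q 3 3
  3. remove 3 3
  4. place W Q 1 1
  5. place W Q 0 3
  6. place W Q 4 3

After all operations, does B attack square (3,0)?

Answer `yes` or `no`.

Op 1: place BR@(2,3)
Op 2: place BQ@(3,3)
Op 3: remove (3,3)
Op 4: place WQ@(1,1)
Op 5: place WQ@(0,3)
Op 6: place WQ@(4,3)
Per-piece attacks for B:
  BR@(2,3): attacks (2,4) (2,2) (2,1) (2,0) (3,3) (4,3) (1,3) (0,3) [ray(1,0) blocked at (4,3); ray(-1,0) blocked at (0,3)]
B attacks (3,0): no

Answer: no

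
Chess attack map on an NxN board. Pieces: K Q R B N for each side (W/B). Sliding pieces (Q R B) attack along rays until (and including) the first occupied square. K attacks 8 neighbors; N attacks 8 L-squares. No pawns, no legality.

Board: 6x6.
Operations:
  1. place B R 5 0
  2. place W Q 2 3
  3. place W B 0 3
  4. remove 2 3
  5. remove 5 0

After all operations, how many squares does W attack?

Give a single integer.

Answer: 5

Derivation:
Op 1: place BR@(5,0)
Op 2: place WQ@(2,3)
Op 3: place WB@(0,3)
Op 4: remove (2,3)
Op 5: remove (5,0)
Per-piece attacks for W:
  WB@(0,3): attacks (1,4) (2,5) (1,2) (2,1) (3,0)
Union (5 distinct): (1,2) (1,4) (2,1) (2,5) (3,0)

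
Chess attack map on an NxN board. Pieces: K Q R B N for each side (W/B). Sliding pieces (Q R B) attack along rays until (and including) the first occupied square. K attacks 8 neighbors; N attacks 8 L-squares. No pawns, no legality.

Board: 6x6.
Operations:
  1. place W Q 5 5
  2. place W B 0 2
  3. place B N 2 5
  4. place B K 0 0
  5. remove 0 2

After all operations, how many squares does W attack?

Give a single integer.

Op 1: place WQ@(5,5)
Op 2: place WB@(0,2)
Op 3: place BN@(2,5)
Op 4: place BK@(0,0)
Op 5: remove (0,2)
Per-piece attacks for W:
  WQ@(5,5): attacks (5,4) (5,3) (5,2) (5,1) (5,0) (4,5) (3,5) (2,5) (4,4) (3,3) (2,2) (1,1) (0,0) [ray(-1,0) blocked at (2,5); ray(-1,-1) blocked at (0,0)]
Union (13 distinct): (0,0) (1,1) (2,2) (2,5) (3,3) (3,5) (4,4) (4,5) (5,0) (5,1) (5,2) (5,3) (5,4)

Answer: 13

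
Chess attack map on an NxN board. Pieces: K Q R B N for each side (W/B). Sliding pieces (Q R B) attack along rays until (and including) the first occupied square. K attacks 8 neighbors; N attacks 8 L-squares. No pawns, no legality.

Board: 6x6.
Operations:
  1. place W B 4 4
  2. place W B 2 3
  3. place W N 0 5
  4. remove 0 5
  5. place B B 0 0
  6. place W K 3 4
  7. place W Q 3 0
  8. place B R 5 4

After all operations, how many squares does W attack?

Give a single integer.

Op 1: place WB@(4,4)
Op 2: place WB@(2,3)
Op 3: place WN@(0,5)
Op 4: remove (0,5)
Op 5: place BB@(0,0)
Op 6: place WK@(3,4)
Op 7: place WQ@(3,0)
Op 8: place BR@(5,4)
Per-piece attacks for W:
  WB@(2,3): attacks (3,4) (3,2) (4,1) (5,0) (1,4) (0,5) (1,2) (0,1) [ray(1,1) blocked at (3,4)]
  WQ@(3,0): attacks (3,1) (3,2) (3,3) (3,4) (4,0) (5,0) (2,0) (1,0) (0,0) (4,1) (5,2) (2,1) (1,2) (0,3) [ray(0,1) blocked at (3,4); ray(-1,0) blocked at (0,0)]
  WK@(3,4): attacks (3,5) (3,3) (4,4) (2,4) (4,5) (4,3) (2,5) (2,3)
  WB@(4,4): attacks (5,5) (5,3) (3,5) (3,3) (2,2) (1,1) (0,0) [ray(-1,-1) blocked at (0,0)]
Union (28 distinct): (0,0) (0,1) (0,3) (0,5) (1,0) (1,1) (1,2) (1,4) (2,0) (2,1) (2,2) (2,3) (2,4) (2,5) (3,1) (3,2) (3,3) (3,4) (3,5) (4,0) (4,1) (4,3) (4,4) (4,5) (5,0) (5,2) (5,3) (5,5)

Answer: 28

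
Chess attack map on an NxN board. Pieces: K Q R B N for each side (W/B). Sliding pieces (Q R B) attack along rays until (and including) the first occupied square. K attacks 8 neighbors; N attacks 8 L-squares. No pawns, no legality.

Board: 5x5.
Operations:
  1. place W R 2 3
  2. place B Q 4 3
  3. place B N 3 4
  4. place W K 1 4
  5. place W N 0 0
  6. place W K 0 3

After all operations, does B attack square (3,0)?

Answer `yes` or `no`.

Op 1: place WR@(2,3)
Op 2: place BQ@(4,3)
Op 3: place BN@(3,4)
Op 4: place WK@(1,4)
Op 5: place WN@(0,0)
Op 6: place WK@(0,3)
Per-piece attacks for B:
  BN@(3,4): attacks (4,2) (2,2) (1,3)
  BQ@(4,3): attacks (4,4) (4,2) (4,1) (4,0) (3,3) (2,3) (3,4) (3,2) (2,1) (1,0) [ray(-1,0) blocked at (2,3); ray(-1,1) blocked at (3,4)]
B attacks (3,0): no

Answer: no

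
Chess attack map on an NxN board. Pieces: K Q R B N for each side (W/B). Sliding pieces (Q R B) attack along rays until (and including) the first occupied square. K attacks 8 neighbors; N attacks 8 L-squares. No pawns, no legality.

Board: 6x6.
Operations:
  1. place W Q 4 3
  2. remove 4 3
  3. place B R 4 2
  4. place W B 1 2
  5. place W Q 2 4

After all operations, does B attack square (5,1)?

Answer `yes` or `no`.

Answer: no

Derivation:
Op 1: place WQ@(4,3)
Op 2: remove (4,3)
Op 3: place BR@(4,2)
Op 4: place WB@(1,2)
Op 5: place WQ@(2,4)
Per-piece attacks for B:
  BR@(4,2): attacks (4,3) (4,4) (4,5) (4,1) (4,0) (5,2) (3,2) (2,2) (1,2) [ray(-1,0) blocked at (1,2)]
B attacks (5,1): no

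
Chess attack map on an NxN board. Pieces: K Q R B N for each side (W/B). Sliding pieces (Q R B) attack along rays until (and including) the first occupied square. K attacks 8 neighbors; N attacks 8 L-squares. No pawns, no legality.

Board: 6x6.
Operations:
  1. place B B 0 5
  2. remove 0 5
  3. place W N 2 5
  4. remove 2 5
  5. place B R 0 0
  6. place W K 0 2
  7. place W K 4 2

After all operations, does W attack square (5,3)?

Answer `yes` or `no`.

Answer: yes

Derivation:
Op 1: place BB@(0,5)
Op 2: remove (0,5)
Op 3: place WN@(2,5)
Op 4: remove (2,5)
Op 5: place BR@(0,0)
Op 6: place WK@(0,2)
Op 7: place WK@(4,2)
Per-piece attacks for W:
  WK@(0,2): attacks (0,3) (0,1) (1,2) (1,3) (1,1)
  WK@(4,2): attacks (4,3) (4,1) (5,2) (3,2) (5,3) (5,1) (3,3) (3,1)
W attacks (5,3): yes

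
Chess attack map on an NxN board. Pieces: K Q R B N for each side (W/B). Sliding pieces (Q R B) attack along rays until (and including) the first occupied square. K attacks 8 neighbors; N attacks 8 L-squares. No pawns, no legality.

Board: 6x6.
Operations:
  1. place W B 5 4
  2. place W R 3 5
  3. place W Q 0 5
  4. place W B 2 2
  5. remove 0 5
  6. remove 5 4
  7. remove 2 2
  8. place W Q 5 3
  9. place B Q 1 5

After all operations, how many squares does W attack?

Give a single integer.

Op 1: place WB@(5,4)
Op 2: place WR@(3,5)
Op 3: place WQ@(0,5)
Op 4: place WB@(2,2)
Op 5: remove (0,5)
Op 6: remove (5,4)
Op 7: remove (2,2)
Op 8: place WQ@(5,3)
Op 9: place BQ@(1,5)
Per-piece attacks for W:
  WR@(3,5): attacks (3,4) (3,3) (3,2) (3,1) (3,0) (4,5) (5,5) (2,5) (1,5) [ray(-1,0) blocked at (1,5)]
  WQ@(5,3): attacks (5,4) (5,5) (5,2) (5,1) (5,0) (4,3) (3,3) (2,3) (1,3) (0,3) (4,4) (3,5) (4,2) (3,1) (2,0) [ray(-1,1) blocked at (3,5)]
Union (21 distinct): (0,3) (1,3) (1,5) (2,0) (2,3) (2,5) (3,0) (3,1) (3,2) (3,3) (3,4) (3,5) (4,2) (4,3) (4,4) (4,5) (5,0) (5,1) (5,2) (5,4) (5,5)

Answer: 21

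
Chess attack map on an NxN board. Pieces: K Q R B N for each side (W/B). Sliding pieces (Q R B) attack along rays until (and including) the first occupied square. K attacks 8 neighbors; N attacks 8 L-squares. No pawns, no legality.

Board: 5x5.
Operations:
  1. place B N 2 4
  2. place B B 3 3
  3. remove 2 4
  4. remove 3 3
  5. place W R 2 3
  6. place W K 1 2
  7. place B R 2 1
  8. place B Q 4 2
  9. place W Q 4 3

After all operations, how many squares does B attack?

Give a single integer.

Answer: 13

Derivation:
Op 1: place BN@(2,4)
Op 2: place BB@(3,3)
Op 3: remove (2,4)
Op 4: remove (3,3)
Op 5: place WR@(2,3)
Op 6: place WK@(1,2)
Op 7: place BR@(2,1)
Op 8: place BQ@(4,2)
Op 9: place WQ@(4,3)
Per-piece attacks for B:
  BR@(2,1): attacks (2,2) (2,3) (2,0) (3,1) (4,1) (1,1) (0,1) [ray(0,1) blocked at (2,3)]
  BQ@(4,2): attacks (4,3) (4,1) (4,0) (3,2) (2,2) (1,2) (3,3) (2,4) (3,1) (2,0) [ray(0,1) blocked at (4,3); ray(-1,0) blocked at (1,2)]
Union (13 distinct): (0,1) (1,1) (1,2) (2,0) (2,2) (2,3) (2,4) (3,1) (3,2) (3,3) (4,0) (4,1) (4,3)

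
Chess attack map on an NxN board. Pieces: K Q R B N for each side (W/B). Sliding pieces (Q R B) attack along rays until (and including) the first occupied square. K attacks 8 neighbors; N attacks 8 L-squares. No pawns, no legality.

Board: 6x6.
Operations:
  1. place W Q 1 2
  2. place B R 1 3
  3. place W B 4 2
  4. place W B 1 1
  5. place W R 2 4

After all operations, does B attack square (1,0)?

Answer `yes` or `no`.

Answer: no

Derivation:
Op 1: place WQ@(1,2)
Op 2: place BR@(1,3)
Op 3: place WB@(4,2)
Op 4: place WB@(1,1)
Op 5: place WR@(2,4)
Per-piece attacks for B:
  BR@(1,3): attacks (1,4) (1,5) (1,2) (2,3) (3,3) (4,3) (5,3) (0,3) [ray(0,-1) blocked at (1,2)]
B attacks (1,0): no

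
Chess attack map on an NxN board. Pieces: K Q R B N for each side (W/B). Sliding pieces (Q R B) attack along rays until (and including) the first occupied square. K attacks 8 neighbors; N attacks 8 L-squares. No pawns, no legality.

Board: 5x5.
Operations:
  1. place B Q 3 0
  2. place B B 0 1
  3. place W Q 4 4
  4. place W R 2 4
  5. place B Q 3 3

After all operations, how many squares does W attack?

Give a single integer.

Op 1: place BQ@(3,0)
Op 2: place BB@(0,1)
Op 3: place WQ@(4,4)
Op 4: place WR@(2,4)
Op 5: place BQ@(3,3)
Per-piece attacks for W:
  WR@(2,4): attacks (2,3) (2,2) (2,1) (2,0) (3,4) (4,4) (1,4) (0,4) [ray(1,0) blocked at (4,4)]
  WQ@(4,4): attacks (4,3) (4,2) (4,1) (4,0) (3,4) (2,4) (3,3) [ray(-1,0) blocked at (2,4); ray(-1,-1) blocked at (3,3)]
Union (14 distinct): (0,4) (1,4) (2,0) (2,1) (2,2) (2,3) (2,4) (3,3) (3,4) (4,0) (4,1) (4,2) (4,3) (4,4)

Answer: 14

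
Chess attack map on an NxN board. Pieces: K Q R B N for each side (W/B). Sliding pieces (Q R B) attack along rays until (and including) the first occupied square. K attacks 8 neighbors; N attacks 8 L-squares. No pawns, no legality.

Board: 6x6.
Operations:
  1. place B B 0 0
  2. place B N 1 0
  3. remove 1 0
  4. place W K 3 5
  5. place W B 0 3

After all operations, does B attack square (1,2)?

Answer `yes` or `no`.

Op 1: place BB@(0,0)
Op 2: place BN@(1,0)
Op 3: remove (1,0)
Op 4: place WK@(3,5)
Op 5: place WB@(0,3)
Per-piece attacks for B:
  BB@(0,0): attacks (1,1) (2,2) (3,3) (4,4) (5,5)
B attacks (1,2): no

Answer: no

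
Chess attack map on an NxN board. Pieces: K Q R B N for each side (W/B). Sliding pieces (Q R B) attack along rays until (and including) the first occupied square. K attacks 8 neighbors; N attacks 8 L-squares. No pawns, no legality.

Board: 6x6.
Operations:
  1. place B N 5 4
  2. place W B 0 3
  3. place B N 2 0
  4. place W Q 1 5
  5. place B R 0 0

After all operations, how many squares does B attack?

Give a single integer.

Answer: 11

Derivation:
Op 1: place BN@(5,4)
Op 2: place WB@(0,3)
Op 3: place BN@(2,0)
Op 4: place WQ@(1,5)
Op 5: place BR@(0,0)
Per-piece attacks for B:
  BR@(0,0): attacks (0,1) (0,2) (0,3) (1,0) (2,0) [ray(0,1) blocked at (0,3); ray(1,0) blocked at (2,0)]
  BN@(2,0): attacks (3,2) (4,1) (1,2) (0,1)
  BN@(5,4): attacks (3,5) (4,2) (3,3)
Union (11 distinct): (0,1) (0,2) (0,3) (1,0) (1,2) (2,0) (3,2) (3,3) (3,5) (4,1) (4,2)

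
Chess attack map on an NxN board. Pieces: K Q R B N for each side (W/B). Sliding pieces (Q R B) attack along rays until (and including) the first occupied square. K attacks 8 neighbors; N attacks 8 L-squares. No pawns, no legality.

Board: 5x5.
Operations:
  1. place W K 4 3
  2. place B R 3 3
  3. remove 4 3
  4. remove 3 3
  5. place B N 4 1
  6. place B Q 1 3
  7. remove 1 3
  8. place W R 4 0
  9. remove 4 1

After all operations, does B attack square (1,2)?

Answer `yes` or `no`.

Op 1: place WK@(4,3)
Op 2: place BR@(3,3)
Op 3: remove (4,3)
Op 4: remove (3,3)
Op 5: place BN@(4,1)
Op 6: place BQ@(1,3)
Op 7: remove (1,3)
Op 8: place WR@(4,0)
Op 9: remove (4,1)
Per-piece attacks for B:
B attacks (1,2): no

Answer: no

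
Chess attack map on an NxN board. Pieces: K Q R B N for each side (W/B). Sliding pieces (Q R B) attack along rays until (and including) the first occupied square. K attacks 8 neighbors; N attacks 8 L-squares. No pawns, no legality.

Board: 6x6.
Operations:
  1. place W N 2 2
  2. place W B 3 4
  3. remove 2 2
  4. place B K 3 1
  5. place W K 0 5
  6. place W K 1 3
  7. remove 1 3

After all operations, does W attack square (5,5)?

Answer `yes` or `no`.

Answer: no

Derivation:
Op 1: place WN@(2,2)
Op 2: place WB@(3,4)
Op 3: remove (2,2)
Op 4: place BK@(3,1)
Op 5: place WK@(0,5)
Op 6: place WK@(1,3)
Op 7: remove (1,3)
Per-piece attacks for W:
  WK@(0,5): attacks (0,4) (1,5) (1,4)
  WB@(3,4): attacks (4,5) (4,3) (5,2) (2,5) (2,3) (1,2) (0,1)
W attacks (5,5): no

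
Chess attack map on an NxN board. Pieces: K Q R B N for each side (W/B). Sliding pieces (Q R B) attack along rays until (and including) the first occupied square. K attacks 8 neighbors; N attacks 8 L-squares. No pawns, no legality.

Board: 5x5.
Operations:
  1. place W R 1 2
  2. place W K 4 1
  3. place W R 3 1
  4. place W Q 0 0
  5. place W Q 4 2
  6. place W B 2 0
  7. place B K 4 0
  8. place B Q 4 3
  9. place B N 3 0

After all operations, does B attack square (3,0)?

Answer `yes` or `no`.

Answer: yes

Derivation:
Op 1: place WR@(1,2)
Op 2: place WK@(4,1)
Op 3: place WR@(3,1)
Op 4: place WQ@(0,0)
Op 5: place WQ@(4,2)
Op 6: place WB@(2,0)
Op 7: place BK@(4,0)
Op 8: place BQ@(4,3)
Op 9: place BN@(3,0)
Per-piece attacks for B:
  BN@(3,0): attacks (4,2) (2,2) (1,1)
  BK@(4,0): attacks (4,1) (3,0) (3,1)
  BQ@(4,3): attacks (4,4) (4,2) (3,3) (2,3) (1,3) (0,3) (3,4) (3,2) (2,1) (1,0) [ray(0,-1) blocked at (4,2)]
B attacks (3,0): yes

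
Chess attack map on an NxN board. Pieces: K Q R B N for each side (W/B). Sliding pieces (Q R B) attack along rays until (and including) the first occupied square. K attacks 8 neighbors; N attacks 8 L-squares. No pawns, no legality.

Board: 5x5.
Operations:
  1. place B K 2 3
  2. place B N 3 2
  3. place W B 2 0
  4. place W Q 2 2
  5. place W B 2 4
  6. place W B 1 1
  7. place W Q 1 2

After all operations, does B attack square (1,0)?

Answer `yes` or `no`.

Op 1: place BK@(2,3)
Op 2: place BN@(3,2)
Op 3: place WB@(2,0)
Op 4: place WQ@(2,2)
Op 5: place WB@(2,4)
Op 6: place WB@(1,1)
Op 7: place WQ@(1,2)
Per-piece attacks for B:
  BK@(2,3): attacks (2,4) (2,2) (3,3) (1,3) (3,4) (3,2) (1,4) (1,2)
  BN@(3,2): attacks (4,4) (2,4) (1,3) (4,0) (2,0) (1,1)
B attacks (1,0): no

Answer: no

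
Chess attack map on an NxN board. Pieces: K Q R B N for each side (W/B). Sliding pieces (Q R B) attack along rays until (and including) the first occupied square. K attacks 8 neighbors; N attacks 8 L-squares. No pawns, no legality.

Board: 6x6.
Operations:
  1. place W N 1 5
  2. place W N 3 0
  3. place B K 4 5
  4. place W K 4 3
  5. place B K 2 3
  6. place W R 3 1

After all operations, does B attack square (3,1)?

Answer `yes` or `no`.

Op 1: place WN@(1,5)
Op 2: place WN@(3,0)
Op 3: place BK@(4,5)
Op 4: place WK@(4,3)
Op 5: place BK@(2,3)
Op 6: place WR@(3,1)
Per-piece attacks for B:
  BK@(2,3): attacks (2,4) (2,2) (3,3) (1,3) (3,4) (3,2) (1,4) (1,2)
  BK@(4,5): attacks (4,4) (5,5) (3,5) (5,4) (3,4)
B attacks (3,1): no

Answer: no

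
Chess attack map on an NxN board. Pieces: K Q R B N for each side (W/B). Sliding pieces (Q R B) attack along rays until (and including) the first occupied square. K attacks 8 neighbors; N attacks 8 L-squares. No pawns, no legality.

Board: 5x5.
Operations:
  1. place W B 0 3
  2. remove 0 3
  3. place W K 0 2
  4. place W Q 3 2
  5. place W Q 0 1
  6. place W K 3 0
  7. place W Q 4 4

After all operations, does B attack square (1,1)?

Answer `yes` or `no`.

Op 1: place WB@(0,3)
Op 2: remove (0,3)
Op 3: place WK@(0,2)
Op 4: place WQ@(3,2)
Op 5: place WQ@(0,1)
Op 6: place WK@(3,0)
Op 7: place WQ@(4,4)
Per-piece attacks for B:
B attacks (1,1): no

Answer: no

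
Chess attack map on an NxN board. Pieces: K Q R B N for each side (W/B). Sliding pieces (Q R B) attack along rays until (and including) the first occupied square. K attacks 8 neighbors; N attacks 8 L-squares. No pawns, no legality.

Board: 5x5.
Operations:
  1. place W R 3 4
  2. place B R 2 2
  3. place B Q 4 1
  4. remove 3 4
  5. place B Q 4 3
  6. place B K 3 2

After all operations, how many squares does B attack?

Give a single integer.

Answer: 21

Derivation:
Op 1: place WR@(3,4)
Op 2: place BR@(2,2)
Op 3: place BQ@(4,1)
Op 4: remove (3,4)
Op 5: place BQ@(4,3)
Op 6: place BK@(3,2)
Per-piece attacks for B:
  BR@(2,2): attacks (2,3) (2,4) (2,1) (2,0) (3,2) (1,2) (0,2) [ray(1,0) blocked at (3,2)]
  BK@(3,2): attacks (3,3) (3,1) (4,2) (2,2) (4,3) (4,1) (2,3) (2,1)
  BQ@(4,1): attacks (4,2) (4,3) (4,0) (3,1) (2,1) (1,1) (0,1) (3,2) (3,0) [ray(0,1) blocked at (4,3); ray(-1,1) blocked at (3,2)]
  BQ@(4,3): attacks (4,4) (4,2) (4,1) (3,3) (2,3) (1,3) (0,3) (3,4) (3,2) [ray(0,-1) blocked at (4,1); ray(-1,-1) blocked at (3,2)]
Union (21 distinct): (0,1) (0,2) (0,3) (1,1) (1,2) (1,3) (2,0) (2,1) (2,2) (2,3) (2,4) (3,0) (3,1) (3,2) (3,3) (3,4) (4,0) (4,1) (4,2) (4,3) (4,4)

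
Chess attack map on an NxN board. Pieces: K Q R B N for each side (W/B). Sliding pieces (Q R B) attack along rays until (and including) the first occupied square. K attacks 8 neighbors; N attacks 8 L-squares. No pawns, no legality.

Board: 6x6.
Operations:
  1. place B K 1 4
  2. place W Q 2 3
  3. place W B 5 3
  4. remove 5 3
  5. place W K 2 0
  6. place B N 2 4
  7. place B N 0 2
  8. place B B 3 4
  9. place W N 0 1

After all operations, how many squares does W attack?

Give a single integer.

Op 1: place BK@(1,4)
Op 2: place WQ@(2,3)
Op 3: place WB@(5,3)
Op 4: remove (5,3)
Op 5: place WK@(2,0)
Op 6: place BN@(2,4)
Op 7: place BN@(0,2)
Op 8: place BB@(3,4)
Op 9: place WN@(0,1)
Per-piece attacks for W:
  WN@(0,1): attacks (1,3) (2,2) (2,0)
  WK@(2,0): attacks (2,1) (3,0) (1,0) (3,1) (1,1)
  WQ@(2,3): attacks (2,4) (2,2) (2,1) (2,0) (3,3) (4,3) (5,3) (1,3) (0,3) (3,4) (3,2) (4,1) (5,0) (1,4) (1,2) (0,1) [ray(0,1) blocked at (2,4); ray(0,-1) blocked at (2,0); ray(1,1) blocked at (3,4); ray(-1,1) blocked at (1,4); ray(-1,-1) blocked at (0,1)]
Union (20 distinct): (0,1) (0,3) (1,0) (1,1) (1,2) (1,3) (1,4) (2,0) (2,1) (2,2) (2,4) (3,0) (3,1) (3,2) (3,3) (3,4) (4,1) (4,3) (5,0) (5,3)

Answer: 20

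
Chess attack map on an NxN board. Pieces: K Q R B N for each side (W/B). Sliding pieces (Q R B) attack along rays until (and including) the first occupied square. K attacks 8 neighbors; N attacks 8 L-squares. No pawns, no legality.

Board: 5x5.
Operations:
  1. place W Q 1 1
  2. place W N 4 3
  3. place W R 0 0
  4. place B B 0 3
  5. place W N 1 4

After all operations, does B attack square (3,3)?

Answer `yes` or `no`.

Op 1: place WQ@(1,1)
Op 2: place WN@(4,3)
Op 3: place WR@(0,0)
Op 4: place BB@(0,3)
Op 5: place WN@(1,4)
Per-piece attacks for B:
  BB@(0,3): attacks (1,4) (1,2) (2,1) (3,0) [ray(1,1) blocked at (1,4)]
B attacks (3,3): no

Answer: no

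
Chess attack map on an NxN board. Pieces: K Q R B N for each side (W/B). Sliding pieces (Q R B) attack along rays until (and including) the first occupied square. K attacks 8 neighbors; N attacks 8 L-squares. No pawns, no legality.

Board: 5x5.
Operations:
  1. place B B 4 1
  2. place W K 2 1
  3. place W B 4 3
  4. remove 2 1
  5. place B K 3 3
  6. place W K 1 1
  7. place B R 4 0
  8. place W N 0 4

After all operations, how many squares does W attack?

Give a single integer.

Op 1: place BB@(4,1)
Op 2: place WK@(2,1)
Op 3: place WB@(4,3)
Op 4: remove (2,1)
Op 5: place BK@(3,3)
Op 6: place WK@(1,1)
Op 7: place BR@(4,0)
Op 8: place WN@(0,4)
Per-piece attacks for W:
  WN@(0,4): attacks (1,2) (2,3)
  WK@(1,1): attacks (1,2) (1,0) (2,1) (0,1) (2,2) (2,0) (0,2) (0,0)
  WB@(4,3): attacks (3,4) (3,2) (2,1) (1,0)
Union (11 distinct): (0,0) (0,1) (0,2) (1,0) (1,2) (2,0) (2,1) (2,2) (2,3) (3,2) (3,4)

Answer: 11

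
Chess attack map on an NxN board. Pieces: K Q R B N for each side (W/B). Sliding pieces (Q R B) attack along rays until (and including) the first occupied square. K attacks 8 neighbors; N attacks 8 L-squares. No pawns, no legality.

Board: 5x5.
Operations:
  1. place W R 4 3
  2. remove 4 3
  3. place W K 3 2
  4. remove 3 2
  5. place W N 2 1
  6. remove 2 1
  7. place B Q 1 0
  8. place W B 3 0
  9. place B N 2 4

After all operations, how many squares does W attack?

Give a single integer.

Op 1: place WR@(4,3)
Op 2: remove (4,3)
Op 3: place WK@(3,2)
Op 4: remove (3,2)
Op 5: place WN@(2,1)
Op 6: remove (2,1)
Op 7: place BQ@(1,0)
Op 8: place WB@(3,0)
Op 9: place BN@(2,4)
Per-piece attacks for W:
  WB@(3,0): attacks (4,1) (2,1) (1,2) (0,3)
Union (4 distinct): (0,3) (1,2) (2,1) (4,1)

Answer: 4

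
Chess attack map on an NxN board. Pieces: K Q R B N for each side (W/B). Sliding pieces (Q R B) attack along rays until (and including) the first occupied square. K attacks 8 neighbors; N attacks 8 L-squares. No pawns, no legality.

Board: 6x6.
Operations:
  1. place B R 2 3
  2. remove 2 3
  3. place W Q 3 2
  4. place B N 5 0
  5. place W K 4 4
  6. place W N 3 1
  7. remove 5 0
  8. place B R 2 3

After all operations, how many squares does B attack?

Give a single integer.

Op 1: place BR@(2,3)
Op 2: remove (2,3)
Op 3: place WQ@(3,2)
Op 4: place BN@(5,0)
Op 5: place WK@(4,4)
Op 6: place WN@(3,1)
Op 7: remove (5,0)
Op 8: place BR@(2,3)
Per-piece attacks for B:
  BR@(2,3): attacks (2,4) (2,5) (2,2) (2,1) (2,0) (3,3) (4,3) (5,3) (1,3) (0,3)
Union (10 distinct): (0,3) (1,3) (2,0) (2,1) (2,2) (2,4) (2,5) (3,3) (4,3) (5,3)

Answer: 10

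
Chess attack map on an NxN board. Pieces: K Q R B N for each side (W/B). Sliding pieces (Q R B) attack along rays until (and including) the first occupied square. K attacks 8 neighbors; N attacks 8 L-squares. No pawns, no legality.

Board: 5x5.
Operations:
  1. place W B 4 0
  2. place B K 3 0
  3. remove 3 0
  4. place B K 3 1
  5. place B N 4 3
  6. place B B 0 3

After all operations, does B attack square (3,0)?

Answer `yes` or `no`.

Op 1: place WB@(4,0)
Op 2: place BK@(3,0)
Op 3: remove (3,0)
Op 4: place BK@(3,1)
Op 5: place BN@(4,3)
Op 6: place BB@(0,3)
Per-piece attacks for B:
  BB@(0,3): attacks (1,4) (1,2) (2,1) (3,0)
  BK@(3,1): attacks (3,2) (3,0) (4,1) (2,1) (4,2) (4,0) (2,2) (2,0)
  BN@(4,3): attacks (2,4) (3,1) (2,2)
B attacks (3,0): yes

Answer: yes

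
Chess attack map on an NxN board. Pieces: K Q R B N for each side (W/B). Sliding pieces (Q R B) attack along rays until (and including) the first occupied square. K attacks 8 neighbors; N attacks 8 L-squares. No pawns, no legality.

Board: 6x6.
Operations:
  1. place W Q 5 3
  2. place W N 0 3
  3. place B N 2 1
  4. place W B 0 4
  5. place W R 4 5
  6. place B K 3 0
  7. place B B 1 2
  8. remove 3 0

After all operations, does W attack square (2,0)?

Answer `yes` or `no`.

Answer: yes

Derivation:
Op 1: place WQ@(5,3)
Op 2: place WN@(0,3)
Op 3: place BN@(2,1)
Op 4: place WB@(0,4)
Op 5: place WR@(4,5)
Op 6: place BK@(3,0)
Op 7: place BB@(1,2)
Op 8: remove (3,0)
Per-piece attacks for W:
  WN@(0,3): attacks (1,5) (2,4) (1,1) (2,2)
  WB@(0,4): attacks (1,5) (1,3) (2,2) (3,1) (4,0)
  WR@(4,5): attacks (4,4) (4,3) (4,2) (4,1) (4,0) (5,5) (3,5) (2,5) (1,5) (0,5)
  WQ@(5,3): attacks (5,4) (5,5) (5,2) (5,1) (5,0) (4,3) (3,3) (2,3) (1,3) (0,3) (4,4) (3,5) (4,2) (3,1) (2,0) [ray(-1,0) blocked at (0,3)]
W attacks (2,0): yes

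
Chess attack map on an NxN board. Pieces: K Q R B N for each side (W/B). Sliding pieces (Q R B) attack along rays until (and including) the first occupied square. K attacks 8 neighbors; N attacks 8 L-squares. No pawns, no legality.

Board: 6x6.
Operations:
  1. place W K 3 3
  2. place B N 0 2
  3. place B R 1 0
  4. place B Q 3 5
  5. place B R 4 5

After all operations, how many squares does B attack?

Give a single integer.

Op 1: place WK@(3,3)
Op 2: place BN@(0,2)
Op 3: place BR@(1,0)
Op 4: place BQ@(3,5)
Op 5: place BR@(4,5)
Per-piece attacks for B:
  BN@(0,2): attacks (1,4) (2,3) (1,0) (2,1)
  BR@(1,0): attacks (1,1) (1,2) (1,3) (1,4) (1,5) (2,0) (3,0) (4,0) (5,0) (0,0)
  BQ@(3,5): attacks (3,4) (3,3) (4,5) (2,5) (1,5) (0,5) (4,4) (5,3) (2,4) (1,3) (0,2) [ray(0,-1) blocked at (3,3); ray(1,0) blocked at (4,5); ray(-1,-1) blocked at (0,2)]
  BR@(4,5): attacks (4,4) (4,3) (4,2) (4,1) (4,0) (5,5) (3,5) [ray(-1,0) blocked at (3,5)]
Union (27 distinct): (0,0) (0,2) (0,5) (1,0) (1,1) (1,2) (1,3) (1,4) (1,5) (2,0) (2,1) (2,3) (2,4) (2,5) (3,0) (3,3) (3,4) (3,5) (4,0) (4,1) (4,2) (4,3) (4,4) (4,5) (5,0) (5,3) (5,5)

Answer: 27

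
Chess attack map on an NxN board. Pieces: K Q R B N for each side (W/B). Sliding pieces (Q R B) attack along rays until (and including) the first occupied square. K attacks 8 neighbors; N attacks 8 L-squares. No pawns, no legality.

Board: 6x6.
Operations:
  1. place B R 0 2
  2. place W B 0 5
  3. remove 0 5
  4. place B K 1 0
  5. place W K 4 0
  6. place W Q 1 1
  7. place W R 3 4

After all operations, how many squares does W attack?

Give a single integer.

Answer: 24

Derivation:
Op 1: place BR@(0,2)
Op 2: place WB@(0,5)
Op 3: remove (0,5)
Op 4: place BK@(1,0)
Op 5: place WK@(4,0)
Op 6: place WQ@(1,1)
Op 7: place WR@(3,4)
Per-piece attacks for W:
  WQ@(1,1): attacks (1,2) (1,3) (1,4) (1,5) (1,0) (2,1) (3,1) (4,1) (5,1) (0,1) (2,2) (3,3) (4,4) (5,5) (2,0) (0,2) (0,0) [ray(0,-1) blocked at (1,0); ray(-1,1) blocked at (0,2)]
  WR@(3,4): attacks (3,5) (3,3) (3,2) (3,1) (3,0) (4,4) (5,4) (2,4) (1,4) (0,4)
  WK@(4,0): attacks (4,1) (5,0) (3,0) (5,1) (3,1)
Union (24 distinct): (0,0) (0,1) (0,2) (0,4) (1,0) (1,2) (1,3) (1,4) (1,5) (2,0) (2,1) (2,2) (2,4) (3,0) (3,1) (3,2) (3,3) (3,5) (4,1) (4,4) (5,0) (5,1) (5,4) (5,5)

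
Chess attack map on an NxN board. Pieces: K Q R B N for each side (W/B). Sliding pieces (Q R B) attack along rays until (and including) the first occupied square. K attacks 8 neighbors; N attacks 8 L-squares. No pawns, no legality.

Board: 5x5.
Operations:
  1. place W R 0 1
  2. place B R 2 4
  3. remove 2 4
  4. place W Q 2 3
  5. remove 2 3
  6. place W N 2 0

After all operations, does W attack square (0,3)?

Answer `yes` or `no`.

Op 1: place WR@(0,1)
Op 2: place BR@(2,4)
Op 3: remove (2,4)
Op 4: place WQ@(2,3)
Op 5: remove (2,3)
Op 6: place WN@(2,0)
Per-piece attacks for W:
  WR@(0,1): attacks (0,2) (0,3) (0,4) (0,0) (1,1) (2,1) (3,1) (4,1)
  WN@(2,0): attacks (3,2) (4,1) (1,2) (0,1)
W attacks (0,3): yes

Answer: yes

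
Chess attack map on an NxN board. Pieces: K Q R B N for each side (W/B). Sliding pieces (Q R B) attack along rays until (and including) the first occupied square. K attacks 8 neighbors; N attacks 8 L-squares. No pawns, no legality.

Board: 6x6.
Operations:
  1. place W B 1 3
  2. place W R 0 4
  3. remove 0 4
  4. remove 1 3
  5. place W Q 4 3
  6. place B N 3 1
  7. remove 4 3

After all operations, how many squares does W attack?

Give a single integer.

Answer: 0

Derivation:
Op 1: place WB@(1,3)
Op 2: place WR@(0,4)
Op 3: remove (0,4)
Op 4: remove (1,3)
Op 5: place WQ@(4,3)
Op 6: place BN@(3,1)
Op 7: remove (4,3)
Per-piece attacks for W:
Union (0 distinct): (none)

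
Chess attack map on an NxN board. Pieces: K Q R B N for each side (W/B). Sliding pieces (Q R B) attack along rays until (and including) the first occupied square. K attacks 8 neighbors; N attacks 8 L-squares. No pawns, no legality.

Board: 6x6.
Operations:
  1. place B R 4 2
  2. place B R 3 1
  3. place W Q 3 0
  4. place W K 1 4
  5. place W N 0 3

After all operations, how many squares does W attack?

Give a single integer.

Op 1: place BR@(4,2)
Op 2: place BR@(3,1)
Op 3: place WQ@(3,0)
Op 4: place WK@(1,4)
Op 5: place WN@(0,3)
Per-piece attacks for W:
  WN@(0,3): attacks (1,5) (2,4) (1,1) (2,2)
  WK@(1,4): attacks (1,5) (1,3) (2,4) (0,4) (2,5) (2,3) (0,5) (0,3)
  WQ@(3,0): attacks (3,1) (4,0) (5,0) (2,0) (1,0) (0,0) (4,1) (5,2) (2,1) (1,2) (0,3) [ray(0,1) blocked at (3,1); ray(-1,1) blocked at (0,3)]
Union (20 distinct): (0,0) (0,3) (0,4) (0,5) (1,0) (1,1) (1,2) (1,3) (1,5) (2,0) (2,1) (2,2) (2,3) (2,4) (2,5) (3,1) (4,0) (4,1) (5,0) (5,2)

Answer: 20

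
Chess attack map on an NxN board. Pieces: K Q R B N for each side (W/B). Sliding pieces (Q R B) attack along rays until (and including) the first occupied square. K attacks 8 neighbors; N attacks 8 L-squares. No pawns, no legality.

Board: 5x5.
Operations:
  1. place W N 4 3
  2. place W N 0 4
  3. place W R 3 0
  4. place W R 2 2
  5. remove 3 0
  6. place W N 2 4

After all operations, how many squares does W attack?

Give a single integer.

Op 1: place WN@(4,3)
Op 2: place WN@(0,4)
Op 3: place WR@(3,0)
Op 4: place WR@(2,2)
Op 5: remove (3,0)
Op 6: place WN@(2,4)
Per-piece attacks for W:
  WN@(0,4): attacks (1,2) (2,3)
  WR@(2,2): attacks (2,3) (2,4) (2,1) (2,0) (3,2) (4,2) (1,2) (0,2) [ray(0,1) blocked at (2,4)]
  WN@(2,4): attacks (3,2) (4,3) (1,2) (0,3)
  WN@(4,3): attacks (2,4) (3,1) (2,2)
Union (12 distinct): (0,2) (0,3) (1,2) (2,0) (2,1) (2,2) (2,3) (2,4) (3,1) (3,2) (4,2) (4,3)

Answer: 12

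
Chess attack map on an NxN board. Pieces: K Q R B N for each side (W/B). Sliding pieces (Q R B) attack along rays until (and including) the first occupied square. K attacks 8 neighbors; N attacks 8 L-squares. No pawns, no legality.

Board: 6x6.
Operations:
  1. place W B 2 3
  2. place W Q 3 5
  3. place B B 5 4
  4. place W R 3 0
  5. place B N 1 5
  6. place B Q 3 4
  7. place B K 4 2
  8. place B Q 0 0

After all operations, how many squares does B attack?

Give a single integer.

Op 1: place WB@(2,3)
Op 2: place WQ@(3,5)
Op 3: place BB@(5,4)
Op 4: place WR@(3,0)
Op 5: place BN@(1,5)
Op 6: place BQ@(3,4)
Op 7: place BK@(4,2)
Op 8: place BQ@(0,0)
Per-piece attacks for B:
  BQ@(0,0): attacks (0,1) (0,2) (0,3) (0,4) (0,5) (1,0) (2,0) (3,0) (1,1) (2,2) (3,3) (4,4) (5,5) [ray(1,0) blocked at (3,0)]
  BN@(1,5): attacks (2,3) (3,4) (0,3)
  BQ@(3,4): attacks (3,5) (3,3) (3,2) (3,1) (3,0) (4,4) (5,4) (2,4) (1,4) (0,4) (4,5) (4,3) (5,2) (2,5) (2,3) [ray(0,1) blocked at (3,5); ray(0,-1) blocked at (3,0); ray(1,0) blocked at (5,4); ray(-1,-1) blocked at (2,3)]
  BK@(4,2): attacks (4,3) (4,1) (5,2) (3,2) (5,3) (5,1) (3,3) (3,1)
  BB@(5,4): attacks (4,5) (4,3) (3,2) (2,1) (1,0)
Union (29 distinct): (0,1) (0,2) (0,3) (0,4) (0,5) (1,0) (1,1) (1,4) (2,0) (2,1) (2,2) (2,3) (2,4) (2,5) (3,0) (3,1) (3,2) (3,3) (3,4) (3,5) (4,1) (4,3) (4,4) (4,5) (5,1) (5,2) (5,3) (5,4) (5,5)

Answer: 29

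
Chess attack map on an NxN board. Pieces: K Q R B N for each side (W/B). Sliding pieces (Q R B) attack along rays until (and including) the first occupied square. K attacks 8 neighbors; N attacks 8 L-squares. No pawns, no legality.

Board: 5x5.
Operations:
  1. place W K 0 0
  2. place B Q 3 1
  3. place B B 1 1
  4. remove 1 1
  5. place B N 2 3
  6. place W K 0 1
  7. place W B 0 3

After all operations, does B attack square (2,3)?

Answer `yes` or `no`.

Op 1: place WK@(0,0)
Op 2: place BQ@(3,1)
Op 3: place BB@(1,1)
Op 4: remove (1,1)
Op 5: place BN@(2,3)
Op 6: place WK@(0,1)
Op 7: place WB@(0,3)
Per-piece attacks for B:
  BN@(2,3): attacks (4,4) (0,4) (3,1) (4,2) (1,1) (0,2)
  BQ@(3,1): attacks (3,2) (3,3) (3,4) (3,0) (4,1) (2,1) (1,1) (0,1) (4,2) (4,0) (2,2) (1,3) (0,4) (2,0) [ray(-1,0) blocked at (0,1)]
B attacks (2,3): no

Answer: no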